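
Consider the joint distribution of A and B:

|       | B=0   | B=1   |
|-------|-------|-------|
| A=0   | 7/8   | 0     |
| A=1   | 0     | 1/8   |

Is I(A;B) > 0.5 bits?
Marginal P(A) (row sums):
  P(A=0) = 7/8 + 0 = 7/8
  P(A=1) = 0 + 1/8 = 1/8
Marginal P(B) (column sums):
  P(B=0) = 7/8 + 0 = 7/8
  P(B=1) = 0 + 1/8 = 1/8

H(A) = -[(7/8)·log₂(7/8) + (1/8)·log₂(1/8)]
  = 0.1686 + 0.3750
  = 0.5436 bits
H(B) = -[(7/8)·log₂(7/8) + (1/8)·log₂(1/8)]
  = 0.1686 + 0.3750
  = 0.5436 bits
H(A,B) = -[(7/8)·log₂(7/8) + (1/8)·log₂(1/8)]
  = 0.1686 + 0.3750
  = 0.5436 bits

I(A;B) = H(A) + H(B) - H(A,B)
  = 0.5436 + 0.5436 - 0.5436
  = 0.5436 bits

Yes. I(A;B) = 0.5436 bits, which is > 0.5 bits.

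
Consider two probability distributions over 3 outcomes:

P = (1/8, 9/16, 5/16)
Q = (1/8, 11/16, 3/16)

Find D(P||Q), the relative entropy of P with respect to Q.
D(P||Q) = Σ P(i) log₂(P(i)/Q(i))
  i=0: (1/8) × log₂((1/8)/(1/8)) = (1/8) × log₂(1) = 0.0000
  i=1: (9/16) × log₂((9/16)/(11/16)) = (9/16) × log₂(9/11) = -0.1628
  i=2: (5/16) × log₂((5/16)/(3/16)) = (5/16) × log₂(5/3) = 0.2303
D(P||Q) = 0.0000 - 0.1628 + 0.2303
  = 0.0675 bits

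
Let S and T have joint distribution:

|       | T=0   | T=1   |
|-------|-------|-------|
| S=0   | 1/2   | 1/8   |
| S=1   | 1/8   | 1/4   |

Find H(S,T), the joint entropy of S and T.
H(S,T) = -Σ P(S,T) log₂ P(S,T), summed over the non-zero cells:
H(S,T) = -[(1/2)·log₂(1/2) + (1/8)·log₂(1/8) + (1/8)·log₂(1/8) + (1/4)·log₂(1/4)]
  = 0.5000 + 0.3750 + 0.3750 + 0.5000
  = 1.7500 bits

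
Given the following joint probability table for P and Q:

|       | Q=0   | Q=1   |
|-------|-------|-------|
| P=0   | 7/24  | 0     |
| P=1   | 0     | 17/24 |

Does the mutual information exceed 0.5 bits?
Marginal P(P) (row sums):
  P(P=0) = 7/24 + 0 = 7/24
  P(P=1) = 0 + 17/24 = 17/24
Marginal P(Q) (column sums):
  P(Q=0) = 7/24 + 0 = 7/24
  P(Q=1) = 0 + 17/24 = 17/24

H(P) = -[(7/24)·log₂(7/24) + (17/24)·log₂(17/24)]
  = 0.5185 + 0.3524
  = 0.8709 bits
H(Q) = -[(7/24)·log₂(7/24) + (17/24)·log₂(17/24)]
  = 0.5185 + 0.3524
  = 0.8709 bits
H(P,Q) = -[(7/24)·log₂(7/24) + (17/24)·log₂(17/24)]
  = 0.5185 + 0.3524
  = 0.8709 bits

I(P;Q) = H(P) + H(Q) - H(P,Q)
  = 0.8709 + 0.8709 - 0.8709
  = 0.8709 bits

Yes. I(P;Q) = 0.8709 bits, which is > 0.5 bits.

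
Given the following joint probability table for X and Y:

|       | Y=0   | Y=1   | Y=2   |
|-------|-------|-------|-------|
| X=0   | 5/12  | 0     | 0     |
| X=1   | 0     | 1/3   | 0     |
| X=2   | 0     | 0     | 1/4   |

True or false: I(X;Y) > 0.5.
Marginal P(X) (row sums):
  P(X=0) = 5/12 + 0 + 0 = 5/12
  P(X=1) = 0 + 1/3 + 0 = 1/3
  P(X=2) = 0 + 0 + 1/4 = 1/4
Marginal P(Y) (column sums):
  P(Y=0) = 5/12 + 0 + 0 = 5/12
  P(Y=1) = 0 + 1/3 + 0 = 1/3
  P(Y=2) = 0 + 0 + 1/4 = 1/4

H(X) = -[(5/12)·log₂(5/12) + (1/3)·log₂(1/3) + (1/4)·log₂(1/4)]
  = 0.5263 + 0.5283 + 0.5000
  = 1.5546 bits
H(Y) = -[(5/12)·log₂(5/12) + (1/3)·log₂(1/3) + (1/4)·log₂(1/4)]
  = 0.5263 + 0.5283 + 0.5000
  = 1.5546 bits
H(X,Y) = -[(5/12)·log₂(5/12) + (1/3)·log₂(1/3) + (1/4)·log₂(1/4)]
  = 0.5263 + 0.5283 + 0.5000
  = 1.5546 bits

I(X;Y) = H(X) + H(Y) - H(X,Y)
  = 1.5546 + 1.5546 - 1.5546
  = 1.5546 bits

True. I(X;Y) = 1.5546 bits, which is > 0.5 bits.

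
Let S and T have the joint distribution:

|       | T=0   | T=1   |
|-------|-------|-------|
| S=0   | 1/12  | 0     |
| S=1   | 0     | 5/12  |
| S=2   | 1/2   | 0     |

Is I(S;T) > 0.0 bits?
Marginal P(S) (row sums):
  P(S=0) = 1/12 + 0 = 1/12
  P(S=1) = 0 + 5/12 = 5/12
  P(S=2) = 1/2 + 0 = 1/2
Marginal P(T) (column sums):
  P(T=0) = 1/12 + 0 + 1/2 = 7/12
  P(T=1) = 0 + 5/12 + 0 = 5/12

H(S) = -[(1/12)·log₂(1/12) + (5/12)·log₂(5/12) + (1/2)·log₂(1/2)]
  = 0.2987 + 0.5263 + 0.5000
  = 1.3250 bits
H(T) = -[(7/12)·log₂(7/12) + (5/12)·log₂(5/12)]
  = 0.4536 + 0.5263
  = 0.9799 bits
H(S,T) = -[(1/12)·log₂(1/12) + (5/12)·log₂(5/12) + (1/2)·log₂(1/2)]
  = 0.2987 + 0.5263 + 0.5000
  = 1.3250 bits

I(S;T) = H(S) + H(T) - H(S,T)
  = 1.3250 + 0.9799 - 1.3250
  = 0.9799 bits

Yes. I(S;T) = 0.9799 bits, which is > 0.0 bits.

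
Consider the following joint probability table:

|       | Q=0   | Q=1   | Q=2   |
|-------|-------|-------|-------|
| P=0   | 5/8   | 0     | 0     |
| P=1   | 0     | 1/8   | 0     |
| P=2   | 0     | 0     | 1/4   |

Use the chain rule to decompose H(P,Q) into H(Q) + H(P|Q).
By the chain rule: H(P,Q) = H(Q) + H(P|Q)

Marginal P(Q) (column sums):
  P(Q=0) = 5/8 + 0 + 0 = 5/8
  P(Q=1) = 0 + 1/8 + 0 = 1/8
  P(Q=2) = 0 + 0 + 1/4 = 1/4
H(Q) = -[(5/8)·log₂(5/8) + (1/8)·log₂(1/8) + (1/4)·log₂(1/4)]
  = 0.4238 + 0.3750 + 0.5000
  = 1.2988 bits
H(P|Q) = -Σ P(P,Q)·log₂ P(P|Q), where P(P|Q) = P(P,Q) / P(Q)
  (cells with P(P,Q) = 0 contribute 0)
  (P=0,Q=0): P(P|Q) = (5/8)/(5/8) = 1;  -(5/8)·log₂(1) = 0.0000
  (P=1,Q=1): P(P|Q) = (1/8)/(1/8) = 1;  -(1/8)·log₂(1) = 0.0000
  (P=2,Q=2): P(P|Q) = (1/4)/(1/4) = 1;  -(1/4)·log₂(1) = 0.0000
H(P|Q) = 0.0000 + 0.0000 + 0.0000
  = 0.0000 bits

H(P,Q) = H(Q) + H(P|Q) = 1.2988 + 0.0000 = 1.2988 bits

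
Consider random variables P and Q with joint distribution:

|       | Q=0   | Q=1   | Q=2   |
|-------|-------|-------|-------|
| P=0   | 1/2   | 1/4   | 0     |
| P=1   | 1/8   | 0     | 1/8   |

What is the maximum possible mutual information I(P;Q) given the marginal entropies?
The upper bound on mutual information is I(P;Q) ≤ min(H(P), H(Q)).

Marginal P(P) (row sums):
  P(P=0) = 1/2 + 1/4 + 0 = 3/4
  P(P=1) = 1/8 + 0 + 1/8 = 1/4
Marginal P(Q) (column sums):
  P(Q=0) = 1/2 + 1/8 = 5/8
  P(Q=1) = 1/4 + 0 = 1/4
  P(Q=2) = 0 + 1/8 = 1/8

H(P) = -[(3/4)·log₂(3/4) + (1/4)·log₂(1/4)]
  = 0.3113 + 0.5000
  = 0.8113 bits
H(Q) = -[(5/8)·log₂(5/8) + (1/4)·log₂(1/4) + (1/8)·log₂(1/8)]
  = 0.4238 + 0.5000 + 0.3750
  = 1.2988 bits

Maximum possible I(P;Q) = min(0.8113, 1.2988) = 0.8113 bits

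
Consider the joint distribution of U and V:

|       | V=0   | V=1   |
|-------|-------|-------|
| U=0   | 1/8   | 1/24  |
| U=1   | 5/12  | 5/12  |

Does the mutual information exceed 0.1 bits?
Marginal P(U) (row sums):
  P(U=0) = 1/8 + 1/24 = 1/6
  P(U=1) = 5/12 + 5/12 = 5/6
Marginal P(V) (column sums):
  P(V=0) = 1/8 + 5/12 = 13/24
  P(V=1) = 1/24 + 5/12 = 11/24

H(U) = -[(1/6)·log₂(1/6) + (5/6)·log₂(5/6)]
  = 0.4308 + 0.2192
  = 0.6500 bits
H(V) = -[(13/24)·log₂(13/24) + (11/24)·log₂(11/24)]
  = 0.4791 + 0.5159
  = 0.9950 bits
H(U,V) = -[(1/8)·log₂(1/8) + (1/24)·log₂(1/24) + (5/12)·log₂(5/12) + (5/12)·log₂(5/12)]
  = 0.3750 + 0.1910 + 0.5263 + 0.5263
  = 1.6186 bits

I(U;V) = H(U) + H(V) - H(U,V)
  = 0.6500 + 0.9950 - 1.6186
  = 0.0264 bits

No. I(U;V) = 0.0264 bits, which is ≤ 0.1 bits.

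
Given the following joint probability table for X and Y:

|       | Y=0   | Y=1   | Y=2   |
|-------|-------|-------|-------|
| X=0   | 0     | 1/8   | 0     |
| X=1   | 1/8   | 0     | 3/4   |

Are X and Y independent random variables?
Marginal P(X) (row sums):
  P(X=0) = 0 + 1/8 + 0 = 1/8
  P(X=1) = 1/8 + 0 + 3/4 = 7/8
Marginal P(Y) (column sums):
  P(Y=0) = 0 + 1/8 = 1/8
  P(Y=1) = 1/8 + 0 = 1/8
  P(Y=2) = 0 + 3/4 = 3/4

X and Y are independent iff P(X=i,Y=j) = P(X=i)·P(Y=j) for every cell.
  P(X=0)·P(Y=0) = 1/8 × 1/8 = 1/64, but P(X=0,Y=0) = 0 ✗

No, X and Y are not independent. Quantitatively, I(X;Y) > 0:

H(X) = -[(1/8)·log₂(1/8) + (7/8)·log₂(7/8)]
  = 0.3750 + 0.1686
  = 0.5436 bits
H(Y) = -[(1/8)·log₂(1/8) + (1/8)·log₂(1/8) + (3/4)·log₂(3/4)]
  = 0.3750 + 0.3750 + 0.3113
  = 1.0613 bits
H(X,Y) = -[(1/8)·log₂(1/8) + (1/8)·log₂(1/8) + (3/4)·log₂(3/4)]
  = 0.3750 + 0.3750 + 0.3113
  = 1.0613 bits
I(X;Y) = H(X) + H(Y) - H(X,Y) = 0.5436 + 1.0613 - 1.0613 = 0.5436 bits > 0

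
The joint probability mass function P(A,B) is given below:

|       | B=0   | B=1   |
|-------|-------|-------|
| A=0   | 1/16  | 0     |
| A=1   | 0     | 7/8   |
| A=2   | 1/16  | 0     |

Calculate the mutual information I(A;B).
Marginal P(A) (row sums):
  P(A=0) = 1/16 + 0 = 1/16
  P(A=1) = 0 + 7/8 = 7/8
  P(A=2) = 1/16 + 0 = 1/16
Marginal P(B) (column sums):
  P(B=0) = 1/16 + 0 + 1/16 = 1/8
  P(B=1) = 0 + 7/8 + 0 = 7/8

H(A) = -[(1/16)·log₂(1/16) + (7/8)·log₂(7/8) + (1/16)·log₂(1/16)]
  = 0.2500 + 0.1686 + 0.2500
  = 0.6686 bits
H(B) = -[(1/8)·log₂(1/8) + (7/8)·log₂(7/8)]
  = 0.3750 + 0.1686
  = 0.5436 bits
H(A,B) = -[(1/16)·log₂(1/16) + (7/8)·log₂(7/8) + (1/16)·log₂(1/16)]
  = 0.2500 + 0.1686 + 0.2500
  = 0.6686 bits

I(A;B) = H(A) + H(B) - H(A,B)
  = 0.6686 + 0.5436 - 0.6686
  = 0.5436 bits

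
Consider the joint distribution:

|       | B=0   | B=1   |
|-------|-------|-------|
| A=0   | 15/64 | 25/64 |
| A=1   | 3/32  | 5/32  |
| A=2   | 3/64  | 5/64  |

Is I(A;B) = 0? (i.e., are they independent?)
Marginal P(A) (row sums):
  P(A=0) = 15/64 + 25/64 = 5/8
  P(A=1) = 3/32 + 5/32 = 1/4
  P(A=2) = 3/64 + 5/64 = 1/8
Marginal P(B) (column sums):
  P(B=0) = 15/64 + 3/32 + 3/64 = 3/8
  P(B=1) = 25/64 + 5/32 + 5/64 = 5/8

A and B are independent iff P(A=i,B=j) = P(A=i)·P(B=j) for every cell.
  P(A=0)·P(B=0) = 5/8 × 3/8 = 15/64 = P(A=0,B=0) ✓
  P(A=0)·P(B=1) = 5/8 × 5/8 = 25/64 = P(A=0,B=1) ✓
  P(A=1)·P(B=0) = 1/4 × 3/8 = 3/32 = P(A=1,B=0) ✓
  P(A=1)·P(B=1) = 1/4 × 5/8 = 5/32 = P(A=1,B=1) ✓
  P(A=2)·P(B=0) = 1/8 × 3/8 = 3/64 = P(A=2,B=0) ✓
  P(A=2)·P(B=1) = 1/8 × 5/8 = 5/64 = P(A=2,B=1) ✓

Yes, A and B are independent: every cell factors, so I(A;B) = 0 bits.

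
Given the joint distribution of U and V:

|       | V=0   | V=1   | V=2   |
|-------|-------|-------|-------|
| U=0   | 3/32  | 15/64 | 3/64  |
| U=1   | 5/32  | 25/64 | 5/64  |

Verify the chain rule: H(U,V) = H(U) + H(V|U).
Left side:
H(U,V) = -[(3/32)·log₂(3/32) + (15/64)·log₂(15/64) + (3/64)·log₂(3/64) + (5/32)·log₂(5/32) + (25/64)·log₂(25/64) + (5/64)·log₂(5/64)]
  = 0.3202 + 0.4906 + 0.2070 + 0.4184 + 0.5297 + 0.2873
  = 2.2532 bits

Right side:
Marginal P(U) (row sums):
  P(U=0) = 3/32 + 15/64 + 3/64 = 3/8
  P(U=1) = 5/32 + 25/64 + 5/64 = 5/8
H(U) = -[(3/8)·log₂(3/8) + (5/8)·log₂(5/8)]
  = 0.5306 + 0.4238
  = 0.9544 bits
H(V|U) = -Σ P(U,V)·log₂ P(V|U), where P(V|U) = P(U,V) / P(U)
  (U=0,V=0): P(V|U) = (3/32)/(3/8) = 1/4;  -(3/32)·log₂(1/4) = 0.1875
  (U=0,V=1): P(V|U) = (15/64)/(3/8) = 5/8;  -(15/64)·log₂(5/8) = 0.1589
  (U=0,V=2): P(V|U) = (3/64)/(3/8) = 1/8;  -(3/64)·log₂(1/8) = 0.1406
  (U=1,V=0): P(V|U) = (5/32)/(5/8) = 1/4;  -(5/32)·log₂(1/4) = 0.3125
  (U=1,V=1): P(V|U) = (25/64)/(5/8) = 5/8;  -(25/64)·log₂(5/8) = 0.2649
  (U=1,V=2): P(V|U) = (5/64)/(5/8) = 1/8;  -(5/64)·log₂(1/8) = 0.2344
H(V|U) = 0.1875 + 0.1589 + 0.1406 + 0.3125 + 0.2649 + 0.2344
  = 1.2988 bits
H(U) + H(V|U) = 0.9544 + 1.2988 = 2.2532 bits

Both sides equal 2.2532 bits, so the chain rule holds ✓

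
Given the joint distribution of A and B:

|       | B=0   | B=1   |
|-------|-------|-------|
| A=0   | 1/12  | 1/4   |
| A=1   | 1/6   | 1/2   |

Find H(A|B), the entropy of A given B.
Marginal P(B) (column sums):
  P(B=0) = 1/12 + 1/6 = 1/4
  P(B=1) = 1/4 + 1/2 = 3/4

H(A|B) = -Σ P(A,B)·log₂ P(A|B), where P(A|B) = P(A,B) / P(B)
  (A=0,B=0): P(A|B) = (1/12)/(1/4) = 1/3;  -(1/12)·log₂(1/3) = 0.1321
  (A=0,B=1): P(A|B) = (1/4)/(3/4) = 1/3;  -(1/4)·log₂(1/3) = 0.3962
  (A=1,B=0): P(A|B) = (1/6)/(1/4) = 2/3;  -(1/6)·log₂(2/3) = 0.0975
  (A=1,B=1): P(A|B) = (1/2)/(3/4) = 2/3;  -(1/2)·log₂(2/3) = 0.2925
H(A|B) = 0.1321 + 0.3962 + 0.0975 + 0.2925
  = 0.9183 bits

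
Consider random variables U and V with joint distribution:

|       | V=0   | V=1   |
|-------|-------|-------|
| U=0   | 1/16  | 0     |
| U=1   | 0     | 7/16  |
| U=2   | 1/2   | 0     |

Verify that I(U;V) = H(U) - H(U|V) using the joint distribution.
Left side, from I(U;V) = H(U) + H(V) - H(U,V):
Marginal P(U) (row sums):
  P(U=0) = 1/16 + 0 = 1/16
  P(U=1) = 0 + 7/16 = 7/16
  P(U=2) = 1/2 + 0 = 1/2
Marginal P(V) (column sums):
  P(V=0) = 1/16 + 0 + 1/2 = 9/16
  P(V=1) = 0 + 7/16 + 0 = 7/16

H(U) = -[(1/16)·log₂(1/16) + (7/16)·log₂(7/16) + (1/2)·log₂(1/2)]
  = 0.2500 + 0.5218 + 0.5000
  = 1.2718 bits
H(V) = -[(9/16)·log₂(9/16) + (7/16)·log₂(7/16)]
  = 0.4669 + 0.5218
  = 0.9887 bits
H(U,V) = -[(1/16)·log₂(1/16) + (7/16)·log₂(7/16) + (1/2)·log₂(1/2)]
  = 0.2500 + 0.5218 + 0.5000
  = 1.2718 bits

I(U;V) = H(U) + H(V) - H(U,V)
  = 1.2718 + 0.9887 - 1.2718
  = 0.9887 bits

Right side, with H(U|V) computed directly from the conditional probabilities:
H(U|V) = -Σ P(U,V)·log₂ P(U|V), where P(U|V) = P(U,V) / P(V)
  (cells with P(U,V) = 0 contribute 0)
  (U=0,V=0): P(U|V) = (1/16)/(9/16) = 1/9;  -(1/16)·log₂(1/9) = 0.1981
  (U=1,V=1): P(U|V) = (7/16)/(7/16) = 1;  -(7/16)·log₂(1) = 0.0000
  (U=2,V=0): P(U|V) = (1/2)/(9/16) = 8/9;  -(1/2)·log₂(8/9) = 0.0850
H(U|V) = 0.1981 + 0.0000 + 0.0850
  = 0.2831 bits
H(U) - H(U|V) = 1.2718 - 0.2831 = 0.9887 bits

Both sides equal 0.9887 bits, so I(U;V) = H(U) - H(U|V) ✓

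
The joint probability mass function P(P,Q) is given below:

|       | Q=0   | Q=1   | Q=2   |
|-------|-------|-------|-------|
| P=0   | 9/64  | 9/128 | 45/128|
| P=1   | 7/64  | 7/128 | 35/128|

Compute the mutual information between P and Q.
Marginal P(P) (row sums):
  P(P=0) = 9/64 + 9/128 + 45/128 = 9/16
  P(P=1) = 7/64 + 7/128 + 35/128 = 7/16
Marginal P(Q) (column sums):
  P(Q=0) = 9/64 + 7/64 = 1/4
  P(Q=1) = 9/128 + 7/128 = 1/8
  P(Q=2) = 45/128 + 35/128 = 5/8

H(P) = -[(9/16)·log₂(9/16) + (7/16)·log₂(7/16)]
  = 0.4669 + 0.5218
  = 0.9887 bits
H(Q) = -[(1/4)·log₂(1/4) + (1/8)·log₂(1/8) + (5/8)·log₂(5/8)]
  = 0.5000 + 0.3750 + 0.4238
  = 1.2988 bits
H(P,Q) = -[(9/64)·log₂(9/64) + (9/128)·log₂(9/128) + (45/128)·log₂(45/128) + (7/64)·log₂(7/64) + (7/128)·log₂(7/128) + (35/128)·log₂(35/128)]
  = 0.3980 + 0.2693 + 0.5302 + 0.3492 + 0.2293 + 0.5115
  = 2.2875 bits

I(P;Q) = H(P) + H(Q) - H(P,Q)
  = 0.9887 + 1.2988 - 2.2875
  = 0.0000 bits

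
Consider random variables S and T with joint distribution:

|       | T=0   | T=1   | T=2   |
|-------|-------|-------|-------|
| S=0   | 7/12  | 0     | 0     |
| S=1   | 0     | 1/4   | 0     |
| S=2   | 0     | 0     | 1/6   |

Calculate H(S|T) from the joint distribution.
Marginal P(T) (column sums):
  P(T=0) = 7/12 + 0 + 0 = 7/12
  P(T=1) = 0 + 1/4 + 0 = 1/4
  P(T=2) = 0 + 0 + 1/6 = 1/6

H(S|T) = -Σ P(S,T)·log₂ P(S|T), where P(S|T) = P(S,T) / P(T)
  (cells with P(S,T) = 0 contribute 0)
  (S=0,T=0): P(S|T) = (7/12)/(7/12) = 1;  -(7/12)·log₂(1) = 0.0000
  (S=1,T=1): P(S|T) = (1/4)/(1/4) = 1;  -(1/4)·log₂(1) = 0.0000
  (S=2,T=2): P(S|T) = (1/6)/(1/6) = 1;  -(1/6)·log₂(1) = 0.0000
H(S|T) = 0.0000 + 0.0000 + 0.0000
  = 0.0000 bits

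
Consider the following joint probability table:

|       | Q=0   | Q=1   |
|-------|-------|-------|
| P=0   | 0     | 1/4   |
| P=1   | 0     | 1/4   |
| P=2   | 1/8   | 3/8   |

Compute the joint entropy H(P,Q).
H(P,Q) = -Σ P(P,Q) log₂ P(P,Q), summed over the non-zero cells:
H(P,Q) = -[(1/4)·log₂(1/4) + (1/4)·log₂(1/4) + (1/8)·log₂(1/8) + (3/8)·log₂(3/8)]
  = 0.5000 + 0.5000 + 0.3750 + 0.5306
  = 1.9056 bits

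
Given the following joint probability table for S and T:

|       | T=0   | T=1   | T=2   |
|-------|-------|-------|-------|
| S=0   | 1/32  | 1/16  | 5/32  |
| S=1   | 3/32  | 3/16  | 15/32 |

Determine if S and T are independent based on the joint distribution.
Marginal P(S) (row sums):
  P(S=0) = 1/32 + 1/16 + 5/32 = 1/4
  P(S=1) = 3/32 + 3/16 + 15/32 = 3/4
Marginal P(T) (column sums):
  P(T=0) = 1/32 + 3/32 = 1/8
  P(T=1) = 1/16 + 3/16 = 1/4
  P(T=2) = 5/32 + 15/32 = 5/8

S and T are independent iff P(S=i,T=j) = P(S=i)·P(T=j) for every cell.
  P(S=0)·P(T=0) = 1/4 × 1/8 = 1/32 = P(S=0,T=0) ✓
  P(S=0)·P(T=1) = 1/4 × 1/4 = 1/16 = P(S=0,T=1) ✓
  P(S=0)·P(T=2) = 1/4 × 5/8 = 5/32 = P(S=0,T=2) ✓
  P(S=1)·P(T=0) = 3/4 × 1/8 = 3/32 = P(S=1,T=0) ✓
  P(S=1)·P(T=1) = 3/4 × 1/4 = 3/16 = P(S=1,T=1) ✓
  P(S=1)·P(T=2) = 3/4 × 5/8 = 15/32 = P(S=1,T=2) ✓

Yes, S and T are independent: every cell factors, so I(S;T) = 0 bits.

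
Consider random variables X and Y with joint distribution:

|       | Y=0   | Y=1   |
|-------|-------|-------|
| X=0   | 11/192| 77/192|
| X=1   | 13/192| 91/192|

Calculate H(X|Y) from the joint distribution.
Marginal P(Y) (column sums):
  P(Y=0) = 11/192 + 13/192 = 1/8
  P(Y=1) = 77/192 + 91/192 = 7/8

H(X|Y) = -Σ P(X,Y)·log₂ P(X|Y), where P(X|Y) = P(X,Y) / P(Y)
  (X=0,Y=0): P(X|Y) = (11/192)/(1/8) = 11/24;  -(11/192)·log₂(11/24) = 0.0645
  (X=0,Y=1): P(X|Y) = (77/192)/(7/8) = 11/24;  -(77/192)·log₂(11/24) = 0.4514
  (X=1,Y=0): P(X|Y) = (13/192)/(1/8) = 13/24;  -(13/192)·log₂(13/24) = 0.0599
  (X=1,Y=1): P(X|Y) = (91/192)/(7/8) = 13/24;  -(91/192)·log₂(13/24) = 0.4192
H(X|Y) = 0.0645 + 0.4514 + 0.0599 + 0.4192
  = 0.9950 bits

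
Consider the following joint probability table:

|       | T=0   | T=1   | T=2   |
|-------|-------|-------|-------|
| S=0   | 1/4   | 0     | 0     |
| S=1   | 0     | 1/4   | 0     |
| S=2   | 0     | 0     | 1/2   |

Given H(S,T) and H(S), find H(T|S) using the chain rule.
From the chain rule: H(S,T) = H(S) + H(T|S)
Therefore: H(T|S) = H(S,T) - H(S)

H(S,T) = -[(1/4)·log₂(1/4) + (1/4)·log₂(1/4) + (1/2)·log₂(1/2)]
  = 0.5000 + 0.5000 + 0.5000
  = 1.5000 bits
Marginal P(S) (row sums):
  P(S=0) = 1/4 + 0 + 0 = 1/4
  P(S=1) = 0 + 1/4 + 0 = 1/4
  P(S=2) = 0 + 0 + 1/2 = 1/2
H(S) = -[(1/4)·log₂(1/4) + (1/4)·log₂(1/4) + (1/2)·log₂(1/2)]
  = 0.5000 + 0.5000 + 0.5000
  = 1.5000 bits

H(T|S) = 1.5000 - 1.5000 = 0.0000 bits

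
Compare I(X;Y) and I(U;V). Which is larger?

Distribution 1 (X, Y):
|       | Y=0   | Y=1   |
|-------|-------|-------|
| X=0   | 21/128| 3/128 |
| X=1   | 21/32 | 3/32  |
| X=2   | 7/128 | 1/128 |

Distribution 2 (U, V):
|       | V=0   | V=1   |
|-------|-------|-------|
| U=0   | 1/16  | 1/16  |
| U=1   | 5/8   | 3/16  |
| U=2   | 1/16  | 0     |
Distribution 1 (X, Y):
Marginal P(X) (row sums):
  P(X=0) = 21/128 + 3/128 = 3/16
  P(X=1) = 21/32 + 3/32 = 3/4
  P(X=2) = 7/128 + 1/128 = 1/16
Marginal P(Y) (column sums):
  P(Y=0) = 21/128 + 21/32 + 7/128 = 7/8
  P(Y=1) = 3/128 + 3/32 + 1/128 = 1/8

H(X) = -[(3/16)·log₂(3/16) + (3/4)·log₂(3/4) + (1/16)·log₂(1/16)]
  = 0.4528 + 0.3113 + 0.2500
  = 1.0141 bits
H(Y) = -[(7/8)·log₂(7/8) + (1/8)·log₂(1/8)]
  = 0.1686 + 0.3750
  = 0.5436 bits
H(X,Y) = -[(21/128)·log₂(21/128) + (3/128)·log₂(3/128) + (21/32)·log₂(21/32) + (3/32)·log₂(3/32) + (7/128)·log₂(7/128) + (1/128)·log₂(1/128)]
  = 0.4278 + 0.1269 + 0.3988 + 0.3202 + 0.2293 + 0.0547
  = 1.5577 bits

I(X;Y) = H(X) + H(Y) - H(X,Y)
  = 1.0141 + 0.5436 - 1.5577
  = 0.0000 bits

Distribution 2 (U, V):
Marginal P(U) (row sums):
  P(U=0) = 1/16 + 1/16 = 1/8
  P(U=1) = 5/8 + 3/16 = 13/16
  P(U=2) = 1/16 + 0 = 1/16
Marginal P(V) (column sums):
  P(V=0) = 1/16 + 5/8 + 1/16 = 3/4
  P(V=1) = 1/16 + 3/16 + 0 = 1/4

H(U) = -[(1/8)·log₂(1/8) + (13/16)·log₂(13/16) + (1/16)·log₂(1/16)]
  = 0.3750 + 0.2434 + 0.2500
  = 0.8684 bits
H(V) = -[(3/4)·log₂(3/4) + (1/4)·log₂(1/4)]
  = 0.3113 + 0.5000
  = 0.8113 bits
H(U,V) = -[(1/16)·log₂(1/16) + (1/16)·log₂(1/16) + (5/8)·log₂(5/8) + (3/16)·log₂(3/16) + (1/16)·log₂(1/16)]
  = 0.2500 + 0.2500 + 0.4238 + 0.4528 + 0.2500
  = 1.6266 bits

I(U;V) = H(U) + H(V) - H(U,V)
  = 0.8684 + 0.8113 - 1.6266
  = 0.0531 bits

I(U;V) = 0.0531 bits > I(X;Y) = 0.0000 bits, so (U, V) has the higher mutual information (stronger dependence).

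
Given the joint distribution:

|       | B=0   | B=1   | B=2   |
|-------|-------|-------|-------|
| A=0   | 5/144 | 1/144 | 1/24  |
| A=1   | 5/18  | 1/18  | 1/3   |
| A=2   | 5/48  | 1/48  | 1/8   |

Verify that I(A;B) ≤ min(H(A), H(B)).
Marginal P(A) (row sums):
  P(A=0) = 5/144 + 1/144 + 1/24 = 1/12
  P(A=1) = 5/18 + 1/18 + 1/3 = 2/3
  P(A=2) = 5/48 + 1/48 + 1/8 = 1/4
Marginal P(B) (column sums):
  P(B=0) = 5/144 + 5/18 + 5/48 = 5/12
  P(B=1) = 1/144 + 1/18 + 1/48 = 1/12
  P(B=2) = 1/24 + 1/3 + 1/8 = 1/2

H(A) = -[(1/12)·log₂(1/12) + (2/3)·log₂(2/3) + (1/4)·log₂(1/4)]
  = 0.2987 + 0.3900 + 0.5000
  = 1.1887 bits
H(B) = -[(5/12)·log₂(5/12) + (1/12)·log₂(1/12) + (1/2)·log₂(1/2)]
  = 0.5263 + 0.2987 + 0.5000
  = 1.3250 bits
H(A,B) = -[(5/144)·log₂(5/144) + (1/144)·log₂(1/144) + (1/24)·log₂(1/24) + (5/18)·log₂(5/18) + (1/18)·log₂(1/18) + (1/3)·log₂(1/3) + (5/48)·log₂(5/48) + (1/48)·log₂(1/48) + (1/8)·log₂(1/8)]
  = 0.1683 + 0.0498 + 0.1910 + 0.5133 + 0.2317 + 0.5283 + 0.3399 + 0.1164 + 0.3750
  = 2.5137 bits

I(A;B) = H(A) + H(B) - H(A,B)
  = 1.1887 + 1.3250 - 2.5137
  = 0.0000 bits

min(H(A), H(B)) = min(1.1887, 1.3250) = 1.1887 bits
Since 0.0000 ≤ 1.1887, the bound is satisfied ✓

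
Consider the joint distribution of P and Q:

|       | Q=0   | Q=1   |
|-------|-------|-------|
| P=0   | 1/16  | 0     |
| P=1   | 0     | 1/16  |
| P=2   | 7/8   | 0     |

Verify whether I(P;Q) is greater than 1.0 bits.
Marginal P(P) (row sums):
  P(P=0) = 1/16 + 0 = 1/16
  P(P=1) = 0 + 1/16 = 1/16
  P(P=2) = 7/8 + 0 = 7/8
Marginal P(Q) (column sums):
  P(Q=0) = 1/16 + 0 + 7/8 = 15/16
  P(Q=1) = 0 + 1/16 + 0 = 1/16

H(P) = -[(1/16)·log₂(1/16) + (1/16)·log₂(1/16) + (7/8)·log₂(7/8)]
  = 0.2500 + 0.2500 + 0.1686
  = 0.6686 bits
H(Q) = -[(15/16)·log₂(15/16) + (1/16)·log₂(1/16)]
  = 0.0873 + 0.2500
  = 0.3373 bits
H(P,Q) = -[(1/16)·log₂(1/16) + (1/16)·log₂(1/16) + (7/8)·log₂(7/8)]
  = 0.2500 + 0.2500 + 0.1686
  = 0.6686 bits

I(P;Q) = H(P) + H(Q) - H(P,Q)
  = 0.6686 + 0.3373 - 0.6686
  = 0.3373 bits

No. I(P;Q) = 0.3373 bits, which is ≤ 1.0 bits.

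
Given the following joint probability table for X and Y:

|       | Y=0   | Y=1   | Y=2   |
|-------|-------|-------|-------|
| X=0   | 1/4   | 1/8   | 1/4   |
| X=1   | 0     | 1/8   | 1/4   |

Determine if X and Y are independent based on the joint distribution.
Marginal P(X) (row sums):
  P(X=0) = 1/4 + 1/8 + 1/4 = 5/8
  P(X=1) = 0 + 1/8 + 1/4 = 3/8
Marginal P(Y) (column sums):
  P(Y=0) = 1/4 + 0 = 1/4
  P(Y=1) = 1/8 + 1/8 = 1/4
  P(Y=2) = 1/4 + 1/4 = 1/2

X and Y are independent iff P(X=i,Y=j) = P(X=i)·P(Y=j) for every cell.
  P(X=0)·P(Y=0) = 5/8 × 1/4 = 5/32, but P(X=0,Y=0) = 1/4 ✗

No, X and Y are not independent. Quantitatively, I(X;Y) > 0:

H(X) = -[(5/8)·log₂(5/8) + (3/8)·log₂(3/8)]
  = 0.4238 + 0.5306
  = 0.9544 bits
H(Y) = -[(1/4)·log₂(1/4) + (1/4)·log₂(1/4) + (1/2)·log₂(1/2)]
  = 0.5000 + 0.5000 + 0.5000
  = 1.5000 bits
H(X,Y) = -[(1/4)·log₂(1/4) + (1/8)·log₂(1/8) + (1/4)·log₂(1/4) + (1/8)·log₂(1/8) + (1/4)·log₂(1/4)]
  = 0.5000 + 0.3750 + 0.5000 + 0.3750 + 0.5000
  = 2.2500 bits
I(X;Y) = H(X) + H(Y) - H(X,Y) = 0.9544 + 1.5000 - 2.2500 = 0.2044 bits > 0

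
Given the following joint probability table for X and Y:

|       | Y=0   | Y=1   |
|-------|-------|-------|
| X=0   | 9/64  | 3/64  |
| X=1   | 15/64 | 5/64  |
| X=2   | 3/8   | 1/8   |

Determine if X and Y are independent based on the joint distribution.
Marginal P(X) (row sums):
  P(X=0) = 9/64 + 3/64 = 3/16
  P(X=1) = 15/64 + 5/64 = 5/16
  P(X=2) = 3/8 + 1/8 = 1/2
Marginal P(Y) (column sums):
  P(Y=0) = 9/64 + 15/64 + 3/8 = 3/4
  P(Y=1) = 3/64 + 5/64 + 1/8 = 1/4

X and Y are independent iff P(X=i,Y=j) = P(X=i)·P(Y=j) for every cell.
  P(X=0)·P(Y=0) = 3/16 × 3/4 = 9/64 = P(X=0,Y=0) ✓
  P(X=0)·P(Y=1) = 3/16 × 1/4 = 3/64 = P(X=0,Y=1) ✓
  P(X=1)·P(Y=0) = 5/16 × 3/4 = 15/64 = P(X=1,Y=0) ✓
  P(X=1)·P(Y=1) = 5/16 × 1/4 = 5/64 = P(X=1,Y=1) ✓
  P(X=2)·P(Y=0) = 1/2 × 3/4 = 3/8 = P(X=2,Y=0) ✓
  P(X=2)·P(Y=1) = 1/2 × 1/4 = 1/8 = P(X=2,Y=1) ✓

Yes, X and Y are independent: every cell factors, so I(X;Y) = 0 bits.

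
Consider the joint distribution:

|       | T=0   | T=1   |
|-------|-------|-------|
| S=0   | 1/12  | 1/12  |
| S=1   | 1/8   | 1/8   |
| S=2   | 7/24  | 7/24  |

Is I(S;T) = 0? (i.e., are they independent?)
Marginal P(S) (row sums):
  P(S=0) = 1/12 + 1/12 = 1/6
  P(S=1) = 1/8 + 1/8 = 1/4
  P(S=2) = 7/24 + 7/24 = 7/12
Marginal P(T) (column sums):
  P(T=0) = 1/12 + 1/8 + 7/24 = 1/2
  P(T=1) = 1/12 + 1/8 + 7/24 = 1/2

S and T are independent iff P(S=i,T=j) = P(S=i)·P(T=j) for every cell.
  P(S=0)·P(T=0) = 1/6 × 1/2 = 1/12 = P(S=0,T=0) ✓
  P(S=0)·P(T=1) = 1/6 × 1/2 = 1/12 = P(S=0,T=1) ✓
  P(S=1)·P(T=0) = 1/4 × 1/2 = 1/8 = P(S=1,T=0) ✓
  P(S=1)·P(T=1) = 1/4 × 1/2 = 1/8 = P(S=1,T=1) ✓
  P(S=2)·P(T=0) = 7/12 × 1/2 = 7/24 = P(S=2,T=0) ✓
  P(S=2)·P(T=1) = 7/12 × 1/2 = 7/24 = P(S=2,T=1) ✓

Yes, S and T are independent: every cell factors, so I(S;T) = 0 bits.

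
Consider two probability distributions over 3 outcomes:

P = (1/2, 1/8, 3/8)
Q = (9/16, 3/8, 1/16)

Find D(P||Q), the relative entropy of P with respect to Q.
D(P||Q) = Σ P(i) log₂(P(i)/Q(i))
  i=0: (1/2) × log₂((1/2)/(9/16)) = (1/2) × log₂(8/9) = -0.0850
  i=1: (1/8) × log₂((1/8)/(3/8)) = (1/8) × log₂(1/3) = -0.1981
  i=2: (3/8) × log₂((3/8)/(1/16)) = (3/8) × log₂(6) = 0.9694
D(P||Q) = -0.0850 - 0.1981 + 0.9694
  = 0.6863 bits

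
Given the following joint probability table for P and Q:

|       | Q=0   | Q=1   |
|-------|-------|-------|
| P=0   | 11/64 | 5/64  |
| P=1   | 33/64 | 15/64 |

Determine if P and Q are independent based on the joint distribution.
Marginal P(P) (row sums):
  P(P=0) = 11/64 + 5/64 = 1/4
  P(P=1) = 33/64 + 15/64 = 3/4
Marginal P(Q) (column sums):
  P(Q=0) = 11/64 + 33/64 = 11/16
  P(Q=1) = 5/64 + 15/64 = 5/16

P and Q are independent iff P(P=i,Q=j) = P(P=i)·P(Q=j) for every cell.
  P(P=0)·P(Q=0) = 1/4 × 11/16 = 11/64 = P(P=0,Q=0) ✓
  P(P=0)·P(Q=1) = 1/4 × 5/16 = 5/64 = P(P=0,Q=1) ✓
  P(P=1)·P(Q=0) = 3/4 × 11/16 = 33/64 = P(P=1,Q=0) ✓
  P(P=1)·P(Q=1) = 3/4 × 5/16 = 15/64 = P(P=1,Q=1) ✓

Yes, P and Q are independent: every cell factors, so I(P;Q) = 0 bits.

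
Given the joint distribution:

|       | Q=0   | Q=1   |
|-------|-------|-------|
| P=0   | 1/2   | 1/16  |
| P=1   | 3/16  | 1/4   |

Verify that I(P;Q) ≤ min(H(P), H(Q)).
Marginal P(P) (row sums):
  P(P=0) = 1/2 + 1/16 = 9/16
  P(P=1) = 3/16 + 1/4 = 7/16
Marginal P(Q) (column sums):
  P(Q=0) = 1/2 + 3/16 = 11/16
  P(Q=1) = 1/16 + 1/4 = 5/16

H(P) = -[(9/16)·log₂(9/16) + (7/16)·log₂(7/16)]
  = 0.4669 + 0.5218
  = 0.9887 bits
H(Q) = -[(11/16)·log₂(11/16) + (5/16)·log₂(5/16)]
  = 0.3716 + 0.5244
  = 0.8960 bits
H(P,Q) = -[(1/2)·log₂(1/2) + (1/16)·log₂(1/16) + (3/16)·log₂(3/16) + (1/4)·log₂(1/4)]
  = 0.5000 + 0.2500 + 0.4528 + 0.5000
  = 1.7028 bits

I(P;Q) = H(P) + H(Q) - H(P,Q)
  = 0.9887 + 0.8960 - 1.7028
  = 0.1819 bits

min(H(P), H(Q)) = min(0.9887, 0.8960) = 0.8960 bits
Since 0.1819 ≤ 0.8960, the bound is satisfied ✓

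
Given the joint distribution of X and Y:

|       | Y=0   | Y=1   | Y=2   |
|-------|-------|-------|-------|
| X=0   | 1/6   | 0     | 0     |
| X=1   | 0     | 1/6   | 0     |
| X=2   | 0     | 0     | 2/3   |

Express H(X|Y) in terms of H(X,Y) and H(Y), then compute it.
H(X|Y) = H(X,Y) - H(Y)

Marginal P(Y) (column sums):
  P(Y=0) = 1/6 + 0 + 0 = 1/6
  P(Y=1) = 0 + 1/6 + 0 = 1/6
  P(Y=2) = 0 + 0 + 2/3 = 2/3

H(X,Y) = -[(1/6)·log₂(1/6) + (1/6)·log₂(1/6) + (2/3)·log₂(2/3)]
  = 0.4308 + 0.4308 + 0.3900
  = 1.2516 bits
H(Y) = -[(1/6)·log₂(1/6) + (1/6)·log₂(1/6) + (2/3)·log₂(2/3)]
  = 0.4308 + 0.4308 + 0.3900
  = 1.2516 bits

H(X|Y) = 1.2516 - 1.2516 = 0.0000 bits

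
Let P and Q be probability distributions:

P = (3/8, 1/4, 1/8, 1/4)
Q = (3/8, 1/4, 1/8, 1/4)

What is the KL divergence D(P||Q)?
D(P||Q) = Σ P(i) log₂(P(i)/Q(i))
  i=0: (3/8) × log₂((3/8)/(3/8)) = (3/8) × log₂(1) = 0.0000
  i=1: (1/4) × log₂((1/4)/(1/4)) = (1/4) × log₂(1) = 0.0000
  i=2: (1/8) × log₂((1/8)/(1/8)) = (1/8) × log₂(1) = 0.0000
  i=3: (1/4) × log₂((1/4)/(1/4)) = (1/4) × log₂(1) = 0.0000
D(P||Q) = 0.0000 + 0.0000 + 0.0000 + 0.0000
  = 0.0000 bits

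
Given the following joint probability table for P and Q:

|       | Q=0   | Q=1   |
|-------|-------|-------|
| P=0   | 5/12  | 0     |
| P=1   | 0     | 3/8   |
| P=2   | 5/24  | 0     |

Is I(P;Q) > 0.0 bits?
Marginal P(P) (row sums):
  P(P=0) = 5/12 + 0 = 5/12
  P(P=1) = 0 + 3/8 = 3/8
  P(P=2) = 5/24 + 0 = 5/24
Marginal P(Q) (column sums):
  P(Q=0) = 5/12 + 0 + 5/24 = 5/8
  P(Q=1) = 0 + 3/8 + 0 = 3/8

H(P) = -[(5/12)·log₂(5/12) + (3/8)·log₂(3/8) + (5/24)·log₂(5/24)]
  = 0.5263 + 0.5306 + 0.4715
  = 1.5284 bits
H(Q) = -[(5/8)·log₂(5/8) + (3/8)·log₂(3/8)]
  = 0.4238 + 0.5306
  = 0.9544 bits
H(P,Q) = -[(5/12)·log₂(5/12) + (3/8)·log₂(3/8) + (5/24)·log₂(5/24)]
  = 0.5263 + 0.5306 + 0.4715
  = 1.5284 bits

I(P;Q) = H(P) + H(Q) - H(P,Q)
  = 1.5284 + 0.9544 - 1.5284
  = 0.9544 bits

Yes. I(P;Q) = 0.9544 bits, which is > 0.0 bits.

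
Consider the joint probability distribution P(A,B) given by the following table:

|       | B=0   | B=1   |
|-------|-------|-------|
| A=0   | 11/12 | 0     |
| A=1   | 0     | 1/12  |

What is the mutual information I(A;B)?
Marginal P(A) (row sums):
  P(A=0) = 11/12 + 0 = 11/12
  P(A=1) = 0 + 1/12 = 1/12
Marginal P(B) (column sums):
  P(B=0) = 11/12 + 0 = 11/12
  P(B=1) = 0 + 1/12 = 1/12

H(A) = -[(11/12)·log₂(11/12) + (1/12)·log₂(1/12)]
  = 0.1151 + 0.2987
  = 0.4138 bits
H(B) = -[(11/12)·log₂(11/12) + (1/12)·log₂(1/12)]
  = 0.1151 + 0.2987
  = 0.4138 bits
H(A,B) = -[(11/12)·log₂(11/12) + (1/12)·log₂(1/12)]
  = 0.1151 + 0.2987
  = 0.4138 bits

I(A;B) = H(A) + H(B) - H(A,B)
  = 0.4138 + 0.4138 - 0.4138
  = 0.4138 bits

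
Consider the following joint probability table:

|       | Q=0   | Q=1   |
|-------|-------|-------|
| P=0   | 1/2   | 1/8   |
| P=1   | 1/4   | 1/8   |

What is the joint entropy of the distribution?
H(P,Q) = -Σ P(P,Q) log₂ P(P,Q), summed over the non-zero cells:
H(P,Q) = -[(1/2)·log₂(1/2) + (1/8)·log₂(1/8) + (1/4)·log₂(1/4) + (1/8)·log₂(1/8)]
  = 0.5000 + 0.3750 + 0.5000 + 0.3750
  = 1.7500 bits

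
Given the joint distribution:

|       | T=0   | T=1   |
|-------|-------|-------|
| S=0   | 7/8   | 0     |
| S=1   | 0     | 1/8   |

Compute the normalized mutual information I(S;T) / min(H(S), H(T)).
Marginal P(S) (row sums):
  P(S=0) = 7/8 + 0 = 7/8
  P(S=1) = 0 + 1/8 = 1/8
Marginal P(T) (column sums):
  P(T=0) = 7/8 + 0 = 7/8
  P(T=1) = 0 + 1/8 = 1/8

H(S) = -[(7/8)·log₂(7/8) + (1/8)·log₂(1/8)]
  = 0.1686 + 0.3750
  = 0.5436 bits
H(T) = -[(7/8)·log₂(7/8) + (1/8)·log₂(1/8)]
  = 0.1686 + 0.3750
  = 0.5436 bits
H(S,T) = -[(7/8)·log₂(7/8) + (1/8)·log₂(1/8)]
  = 0.1686 + 0.3750
  = 0.5436 bits

I(S;T) = H(S) + H(T) - H(S,T)
  = 0.5436 + 0.5436 - 0.5436
  = 0.5436 bits

min(H(S), H(T)) = min(0.5436, 0.5436) = 0.5436 bits
Normalized MI = 0.5436 / 0.5436 = 1.0000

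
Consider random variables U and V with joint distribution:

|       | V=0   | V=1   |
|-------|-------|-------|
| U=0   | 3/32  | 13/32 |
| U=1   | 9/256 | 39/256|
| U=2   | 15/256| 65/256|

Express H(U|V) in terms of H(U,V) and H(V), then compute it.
H(U|V) = H(U,V) - H(V)

Marginal P(V) (column sums):
  P(V=0) = 3/32 + 9/256 + 15/256 = 3/16
  P(V=1) = 13/32 + 39/256 + 65/256 = 13/16

H(U,V) = -[(3/32)·log₂(3/32) + (13/32)·log₂(13/32) + (9/256)·log₂(9/256) + (39/256)·log₂(39/256) + (15/256)·log₂(15/256) + (65/256)·log₂(65/256)]
  = 0.3202 + 0.5279 + 0.1698 + 0.4136 + 0.2398 + 0.5021
  = 2.1734 bits
H(V) = -[(3/16)·log₂(3/16) + (13/16)·log₂(13/16)]
  = 0.4528 + 0.2434
  = 0.6962 bits

H(U|V) = 2.1734 - 0.6962 = 1.4772 bits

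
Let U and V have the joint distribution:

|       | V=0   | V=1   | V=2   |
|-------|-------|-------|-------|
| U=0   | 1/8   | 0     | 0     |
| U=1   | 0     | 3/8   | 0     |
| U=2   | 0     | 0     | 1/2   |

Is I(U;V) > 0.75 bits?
Marginal P(U) (row sums):
  P(U=0) = 1/8 + 0 + 0 = 1/8
  P(U=1) = 0 + 3/8 + 0 = 3/8
  P(U=2) = 0 + 0 + 1/2 = 1/2
Marginal P(V) (column sums):
  P(V=0) = 1/8 + 0 + 0 = 1/8
  P(V=1) = 0 + 3/8 + 0 = 3/8
  P(V=2) = 0 + 0 + 1/2 = 1/2

H(U) = -[(1/8)·log₂(1/8) + (3/8)·log₂(3/8) + (1/2)·log₂(1/2)]
  = 0.3750 + 0.5306 + 0.5000
  = 1.4056 bits
H(V) = -[(1/8)·log₂(1/8) + (3/8)·log₂(3/8) + (1/2)·log₂(1/2)]
  = 0.3750 + 0.5306 + 0.5000
  = 1.4056 bits
H(U,V) = -[(1/8)·log₂(1/8) + (3/8)·log₂(3/8) + (1/2)·log₂(1/2)]
  = 0.3750 + 0.5306 + 0.5000
  = 1.4056 bits

I(U;V) = H(U) + H(V) - H(U,V)
  = 1.4056 + 1.4056 - 1.4056
  = 1.4056 bits

Yes. I(U;V) = 1.4056 bits, which is > 0.75 bits.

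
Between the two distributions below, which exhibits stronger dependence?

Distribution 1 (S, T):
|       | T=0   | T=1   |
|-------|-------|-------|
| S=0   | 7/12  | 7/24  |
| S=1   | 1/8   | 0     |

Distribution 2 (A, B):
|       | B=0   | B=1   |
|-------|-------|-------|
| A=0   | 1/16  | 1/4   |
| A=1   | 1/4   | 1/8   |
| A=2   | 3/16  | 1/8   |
Distribution 1 (S, T):
Marginal P(S) (row sums):
  P(S=0) = 7/12 + 7/24 = 7/8
  P(S=1) = 1/8 + 0 = 1/8
Marginal P(T) (column sums):
  P(T=0) = 7/12 + 1/8 = 17/24
  P(T=1) = 7/24 + 0 = 7/24

H(S) = -[(7/8)·log₂(7/8) + (1/8)·log₂(1/8)]
  = 0.1686 + 0.3750
  = 0.5436 bits
H(T) = -[(17/24)·log₂(17/24) + (7/24)·log₂(7/24)]
  = 0.3524 + 0.5185
  = 0.8709 bits
H(S,T) = -[(7/12)·log₂(7/12) + (7/24)·log₂(7/24) + (1/8)·log₂(1/8)]
  = 0.4536 + 0.5185 + 0.3750
  = 1.3471 bits

I(S;T) = H(S) + H(T) - H(S,T)
  = 0.5436 + 0.8709 - 1.3471
  = 0.0674 bits

Distribution 2 (A, B):
Marginal P(A) (row sums):
  P(A=0) = 1/16 + 1/4 = 5/16
  P(A=1) = 1/4 + 1/8 = 3/8
  P(A=2) = 3/16 + 1/8 = 5/16
Marginal P(B) (column sums):
  P(B=0) = 1/16 + 1/4 + 3/16 = 1/2
  P(B=1) = 1/4 + 1/8 + 1/8 = 1/2

H(A) = -[(5/16)·log₂(5/16) + (3/8)·log₂(3/8) + (5/16)·log₂(5/16)]
  = 0.5244 + 0.5306 + 0.5244
  = 1.5794 bits
H(B) = -[(1/2)·log₂(1/2) + (1/2)·log₂(1/2)]
  = 0.5000 + 0.5000
  = 1.0000 bits
H(A,B) = -[(1/16)·log₂(1/16) + (1/4)·log₂(1/4) + (1/4)·log₂(1/4) + (1/8)·log₂(1/8) + (3/16)·log₂(3/16) + (1/8)·log₂(1/8)]
  = 0.2500 + 0.5000 + 0.5000 + 0.3750 + 0.4528 + 0.3750
  = 2.4528 bits

I(A;B) = H(A) + H(B) - H(A,B)
  = 1.5794 + 1.0000 - 2.4528
  = 0.1266 bits

I(A;B) = 0.1266 bits > I(S;T) = 0.0674 bits, so (A, B) has the higher mutual information (stronger dependence).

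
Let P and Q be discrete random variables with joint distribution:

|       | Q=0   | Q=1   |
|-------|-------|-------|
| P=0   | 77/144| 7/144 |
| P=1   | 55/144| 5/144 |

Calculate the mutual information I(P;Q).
Marginal P(P) (row sums):
  P(P=0) = 77/144 + 7/144 = 7/12
  P(P=1) = 55/144 + 5/144 = 5/12
Marginal P(Q) (column sums):
  P(Q=0) = 77/144 + 55/144 = 11/12
  P(Q=1) = 7/144 + 5/144 = 1/12

H(P) = -[(7/12)·log₂(7/12) + (5/12)·log₂(5/12)]
  = 0.4536 + 0.5263
  = 0.9799 bits
H(Q) = -[(11/12)·log₂(11/12) + (1/12)·log₂(1/12)]
  = 0.1151 + 0.2987
  = 0.4138 bits
H(P,Q) = -[(77/144)·log₂(77/144) + (7/144)·log₂(7/144) + (55/144)·log₂(55/144) + (5/144)·log₂(5/144)]
  = 0.4829 + 0.2121 + 0.5304 + 0.1683
  = 1.3937 bits

I(P;Q) = H(P) + H(Q) - H(P,Q)
  = 0.9799 + 0.4138 - 1.3937
  = 0.0000 bits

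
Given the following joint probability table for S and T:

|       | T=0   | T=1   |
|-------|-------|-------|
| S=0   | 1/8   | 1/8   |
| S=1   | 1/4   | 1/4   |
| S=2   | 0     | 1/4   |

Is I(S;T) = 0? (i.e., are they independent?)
Marginal P(S) (row sums):
  P(S=0) = 1/8 + 1/8 = 1/4
  P(S=1) = 1/4 + 1/4 = 1/2
  P(S=2) = 0 + 1/4 = 1/4
Marginal P(T) (column sums):
  P(T=0) = 1/8 + 1/4 + 0 = 3/8
  P(T=1) = 1/8 + 1/4 + 1/4 = 5/8

S and T are independent iff P(S=i,T=j) = P(S=i)·P(T=j) for every cell.
  P(S=0)·P(T=0) = 1/4 × 3/8 = 3/32, but P(S=0,T=0) = 1/8 ✗

No, S and T are not independent. Quantitatively, I(S;T) > 0:

H(S) = -[(1/4)·log₂(1/4) + (1/2)·log₂(1/2) + (1/4)·log₂(1/4)]
  = 0.5000 + 0.5000 + 0.5000
  = 1.5000 bits
H(T) = -[(3/8)·log₂(3/8) + (5/8)·log₂(5/8)]
  = 0.5306 + 0.4238
  = 0.9544 bits
H(S,T) = -[(1/8)·log₂(1/8) + (1/8)·log₂(1/8) + (1/4)·log₂(1/4) + (1/4)·log₂(1/4) + (1/4)·log₂(1/4)]
  = 0.3750 + 0.3750 + 0.5000 + 0.5000 + 0.5000
  = 2.2500 bits
I(S;T) = H(S) + H(T) - H(S,T) = 1.5000 + 0.9544 - 2.2500 = 0.2044 bits > 0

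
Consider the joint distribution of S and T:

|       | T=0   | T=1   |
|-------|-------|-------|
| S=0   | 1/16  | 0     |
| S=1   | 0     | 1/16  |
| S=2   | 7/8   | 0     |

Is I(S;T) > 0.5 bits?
Marginal P(S) (row sums):
  P(S=0) = 1/16 + 0 = 1/16
  P(S=1) = 0 + 1/16 = 1/16
  P(S=2) = 7/8 + 0 = 7/8
Marginal P(T) (column sums):
  P(T=0) = 1/16 + 0 + 7/8 = 15/16
  P(T=1) = 0 + 1/16 + 0 = 1/16

H(S) = -[(1/16)·log₂(1/16) + (1/16)·log₂(1/16) + (7/8)·log₂(7/8)]
  = 0.2500 + 0.2500 + 0.1686
  = 0.6686 bits
H(T) = -[(15/16)·log₂(15/16) + (1/16)·log₂(1/16)]
  = 0.0873 + 0.2500
  = 0.3373 bits
H(S,T) = -[(1/16)·log₂(1/16) + (1/16)·log₂(1/16) + (7/8)·log₂(7/8)]
  = 0.2500 + 0.2500 + 0.1686
  = 0.6686 bits

I(S;T) = H(S) + H(T) - H(S,T)
  = 0.6686 + 0.3373 - 0.6686
  = 0.3373 bits

No. I(S;T) = 0.3373 bits, which is ≤ 0.5 bits.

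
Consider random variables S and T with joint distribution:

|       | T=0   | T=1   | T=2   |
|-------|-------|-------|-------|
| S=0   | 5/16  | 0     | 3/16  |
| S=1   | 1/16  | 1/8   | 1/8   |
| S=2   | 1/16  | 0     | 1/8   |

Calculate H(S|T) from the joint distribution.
Marginal P(T) (column sums):
  P(T=0) = 5/16 + 1/16 + 1/16 = 7/16
  P(T=1) = 0 + 1/8 + 0 = 1/8
  P(T=2) = 3/16 + 1/8 + 1/8 = 7/16

H(S|T) = -Σ P(S,T)·log₂ P(S|T), where P(S|T) = P(S,T) / P(T)
  (cells with P(S,T) = 0 contribute 0)
  (S=0,T=0): P(S|T) = (5/16)/(7/16) = 5/7;  -(5/16)·log₂(5/7) = 0.1517
  (S=0,T=2): P(S|T) = (3/16)/(7/16) = 3/7;  -(3/16)·log₂(3/7) = 0.2292
  (S=1,T=0): P(S|T) = (1/16)/(7/16) = 1/7;  -(1/16)·log₂(1/7) = 0.1755
  (S=1,T=1): P(S|T) = (1/8)/(1/8) = 1;  -(1/8)·log₂(1) = 0.0000
  (S=1,T=2): P(S|T) = (1/8)/(7/16) = 2/7;  -(1/8)·log₂(2/7) = 0.2259
  (S=2,T=0): P(S|T) = (1/16)/(7/16) = 1/7;  -(1/16)·log₂(1/7) = 0.1755
  (S=2,T=2): P(S|T) = (1/8)/(7/16) = 2/7;  -(1/8)·log₂(2/7) = 0.2259
H(S|T) = 0.1517 + 0.2292 + 0.1755 + 0.0000 + 0.2259 + 0.1755 + 0.2259
  = 1.1837 bits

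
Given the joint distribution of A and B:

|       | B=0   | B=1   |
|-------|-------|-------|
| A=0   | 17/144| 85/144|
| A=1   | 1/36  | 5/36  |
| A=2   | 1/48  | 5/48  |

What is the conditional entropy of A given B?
Marginal P(B) (column sums):
  P(B=0) = 17/144 + 1/36 + 1/48 = 1/6
  P(B=1) = 85/144 + 5/36 + 5/48 = 5/6

H(A|B) = -Σ P(A,B)·log₂ P(A|B), where P(A|B) = P(A,B) / P(B)
  (A=0,B=0): P(A|B) = (17/144)/(1/6) = 17/24;  -(17/144)·log₂(17/24) = 0.0587
  (A=0,B=1): P(A|B) = (85/144)/(5/6) = 17/24;  -(85/144)·log₂(17/24) = 0.2937
  (A=1,B=0): P(A|B) = (1/36)/(1/6) = 1/6;  -(1/36)·log₂(1/6) = 0.0718
  (A=1,B=1): P(A|B) = (5/36)/(5/6) = 1/6;  -(5/36)·log₂(1/6) = 0.3590
  (A=2,B=0): P(A|B) = (1/48)/(1/6) = 1/8;  -(1/48)·log₂(1/8) = 0.0625
  (A=2,B=1): P(A|B) = (5/48)/(5/6) = 1/8;  -(5/48)·log₂(1/8) = 0.3125
H(A|B) = 0.0587 + 0.2937 + 0.0718 + 0.3590 + 0.0625 + 0.3125
  = 1.1582 bits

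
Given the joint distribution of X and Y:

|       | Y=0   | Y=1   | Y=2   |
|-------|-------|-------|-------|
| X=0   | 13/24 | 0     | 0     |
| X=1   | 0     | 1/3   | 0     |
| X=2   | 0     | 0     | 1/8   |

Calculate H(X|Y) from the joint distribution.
Marginal P(Y) (column sums):
  P(Y=0) = 13/24 + 0 + 0 = 13/24
  P(Y=1) = 0 + 1/3 + 0 = 1/3
  P(Y=2) = 0 + 0 + 1/8 = 1/8

H(X|Y) = -Σ P(X,Y)·log₂ P(X|Y), where P(X|Y) = P(X,Y) / P(Y)
  (cells with P(X,Y) = 0 contribute 0)
  (X=0,Y=0): P(X|Y) = (13/24)/(13/24) = 1;  -(13/24)·log₂(1) = 0.0000
  (X=1,Y=1): P(X|Y) = (1/3)/(1/3) = 1;  -(1/3)·log₂(1) = 0.0000
  (X=2,Y=2): P(X|Y) = (1/8)/(1/8) = 1;  -(1/8)·log₂(1) = 0.0000
H(X|Y) = 0.0000 + 0.0000 + 0.0000
  = 0.0000 bits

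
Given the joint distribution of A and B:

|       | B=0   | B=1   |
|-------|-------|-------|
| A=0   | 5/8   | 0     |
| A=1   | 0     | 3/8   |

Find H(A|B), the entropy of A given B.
Marginal P(B) (column sums):
  P(B=0) = 5/8 + 0 = 5/8
  P(B=1) = 0 + 3/8 = 3/8

H(A|B) = -Σ P(A,B)·log₂ P(A|B), where P(A|B) = P(A,B) / P(B)
  (cells with P(A,B) = 0 contribute 0)
  (A=0,B=0): P(A|B) = (5/8)/(5/8) = 1;  -(5/8)·log₂(1) = 0.0000
  (A=1,B=1): P(A|B) = (3/8)/(3/8) = 1;  -(3/8)·log₂(1) = 0.0000
H(A|B) = 0.0000 + 0.0000
  = 0.0000 bits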